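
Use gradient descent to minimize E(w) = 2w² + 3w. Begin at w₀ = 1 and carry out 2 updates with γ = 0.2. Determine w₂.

E′(w) = 4w + 3
w₁ = 1 − 0.2·7 = -0.4
w₂ = -0.4 − 0.2·1.4 = -0.68

-0.68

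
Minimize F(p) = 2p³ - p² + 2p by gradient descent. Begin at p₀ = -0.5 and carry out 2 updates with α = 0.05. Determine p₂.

-1.0551875

F′(p) = 6p² - 2p + 2
Step 1: F′(-0.5) = 4.5; p₁ = -0.5 − 0.05·4.5 = -0.725
Step 2: F′(-0.725) = 6.60375; p₂ = -0.725 − 0.05·6.60375 = -1.0551875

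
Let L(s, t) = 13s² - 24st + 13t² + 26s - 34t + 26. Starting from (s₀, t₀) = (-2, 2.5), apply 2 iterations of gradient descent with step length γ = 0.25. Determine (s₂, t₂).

(-217.25, 220.375)

∇L = (26s - 24t + 26, -24s + 26t - 34)
(s₁, t₁) = (-2, 2.5) − 0.25·(-86, 79) = (19.5, -17.25)
(s₂, t₂) = (19.5, -17.25) − 0.25·(947, -950.5) = (-217.25, 220.375)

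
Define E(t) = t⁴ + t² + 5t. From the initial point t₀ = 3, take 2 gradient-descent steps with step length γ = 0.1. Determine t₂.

274.3676

E′(t) = 4t³ + 2t + 5
t₁ = 3 − 0.1·119 = -8.9
t₂ = -8.9 − 0.1·(-2832.676) = 274.3676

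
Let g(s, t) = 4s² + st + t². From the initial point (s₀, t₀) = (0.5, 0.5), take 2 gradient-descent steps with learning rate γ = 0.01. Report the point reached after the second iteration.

∇g = (8s + t, s + 2t)
Step 1: at (0.5, 0.5), ∇g = (4.5, 1.5) → (0.5, 0.5) − 0.01·(4.5, 1.5) = (0.455, 0.485)
Step 2: at (0.455, 0.485), ∇g = (4.125, 1.425) → (0.455, 0.485) − 0.01·(4.125, 1.425) = (0.41375, 0.47075)

(0.41375, 0.47075)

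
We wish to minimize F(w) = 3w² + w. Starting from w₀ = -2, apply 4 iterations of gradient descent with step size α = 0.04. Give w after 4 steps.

F′(w) = 6w + 1
Step 1: F′(-2) = -11; w₁ = -2 − 0.04·(-11) = -1.56
Step 2: F′(-1.56) = -8.36; w₂ = -1.56 − 0.04·(-8.36) = -1.2256
Step 3: F′(-1.2256) = -6.3536; w₃ = -1.2256 − 0.04·(-6.3536) = -0.971456
Step 4: F′(-0.971456) = -4.828736; w₄ = -0.971456 − 0.04·(-4.828736) = -0.77830656

-0.77830656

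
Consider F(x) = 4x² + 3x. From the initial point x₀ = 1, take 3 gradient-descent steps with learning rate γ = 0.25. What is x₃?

F′(x) = 8x + 3
Step 1: F′(1) = 11; x₁ = 1 − 0.25·11 = -1.75
Step 2: F′(-1.75) = -11; x₂ = -1.75 − 0.25·(-11) = 1
Step 3: F′(1) = 11; x₃ = 1 − 0.25·11 = -1.75

-1.75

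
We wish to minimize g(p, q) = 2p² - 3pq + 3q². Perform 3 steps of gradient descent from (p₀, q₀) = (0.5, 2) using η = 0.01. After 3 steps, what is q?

∇g = (4p - 3q, -3p + 6q)
Step 1: at (0.5, 2), ∇g = (-4, 10.5) → (0.5, 2) − 0.01·(-4, 10.5) = (0.54, 1.895)
Step 2: at (0.54, 1.895), ∇g = (-3.525, 9.75) → (0.54, 1.895) − 0.01·(-3.525, 9.75) = (0.57525, 1.7975)
Step 3: at (0.57525, 1.7975), ∇g = (-3.0915, 9.05925) → (0.57525, 1.7975) − 0.01·(-3.0915, 9.05925) = (0.606165, 1.7069075)
q = 1.7069075

1.7069075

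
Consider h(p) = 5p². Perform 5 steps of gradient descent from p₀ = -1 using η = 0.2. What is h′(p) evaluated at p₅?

10

h′(p) = 10p
p₁ = -1 − 0.2·(-10) = 1
p₂ = 1 − 0.2·10 = -1
p₃ = -1 − 0.2·(-10) = 1
p₄ = 1 − 0.2·10 = -1
p₅ = -1 − 0.2·(-10) = 1
h′(p) at (1) = 10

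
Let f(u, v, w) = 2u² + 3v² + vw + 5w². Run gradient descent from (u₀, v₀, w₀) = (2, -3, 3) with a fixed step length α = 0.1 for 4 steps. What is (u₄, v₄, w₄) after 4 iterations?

∇f = (4u, 6v + w, v + 10w)
(u₁, v₁, w₁) = (2, -3, 3) − 0.1·(8, -15, 27) = (1.2, -1.5, 0.3)
(u₂, v₂, w₂) = (1.2, -1.5, 0.3) − 0.1·(4.8, -8.7, 1.5) = (0.72, -0.63, 0.15)
(u₃, v₃, w₃) = (0.72, -0.63, 0.15) − 0.1·(2.88, -3.63, 0.87) = (0.432, -0.267, 0.063)
(u₄, v₄, w₄) = (0.432, -0.267, 0.063) − 0.1·(1.728, -1.539, 0.363) = (0.2592, -0.1131, 0.0267)

(0.2592, -0.1131, 0.0267)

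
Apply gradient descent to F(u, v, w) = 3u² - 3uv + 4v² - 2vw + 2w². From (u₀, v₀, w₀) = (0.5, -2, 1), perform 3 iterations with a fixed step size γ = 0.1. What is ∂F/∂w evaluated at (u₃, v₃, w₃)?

0.289

∇F = (6u - 3v, -3u + 8v - 2w, -2v + 4w)
Step 1: at (0.5, -2, 1), ∇F = (9, -19.5, 8) → (0.5, -2, 1) − 0.1·(9, -19.5, 8) = (-0.4, -0.05, 0.2)
Step 2: at (-0.4, -0.05, 0.2), ∇F = (-2.25, 0.4, 0.9) → (-0.4, -0.05, 0.2) − 0.1·(-2.25, 0.4, 0.9) = (-0.175, -0.09, 0.11)
Step 3: at (-0.175, -0.09, 0.11), ∇F = (-0.78, -0.415, 0.62) → (-0.175, -0.09, 0.11) − 0.1·(-0.78, -0.415, 0.62) = (-0.097, -0.0485, 0.048)
∂F/∂w at (-0.097, -0.0485, 0.048) = 0.289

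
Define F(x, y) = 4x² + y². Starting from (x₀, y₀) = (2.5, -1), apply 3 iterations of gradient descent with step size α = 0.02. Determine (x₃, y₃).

∇F = (8x, 2y)
(x₁, y₁) = (2.5, -1) − 0.02·(20, -2) = (2.1, -0.96)
(x₂, y₂) = (2.1, -0.96) − 0.02·(16.8, -1.92) = (1.764, -0.9216)
(x₃, y₃) = (1.764, -0.9216) − 0.02·(14.112, -1.8432) = (1.48176, -0.884736)

(1.48176, -0.884736)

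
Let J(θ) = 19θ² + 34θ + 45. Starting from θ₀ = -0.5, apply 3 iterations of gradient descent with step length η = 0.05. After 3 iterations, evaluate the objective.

J′(θ) = 38θ + 34
θ₁ = -0.5 − 0.05·15 = -1.25
θ₂ = -1.25 − 0.05·(-13.5) = -0.575
θ₃ = -0.575 − 0.05·12.15 = -1.1825
J(-1.1825) = 31.36281875

31.36281875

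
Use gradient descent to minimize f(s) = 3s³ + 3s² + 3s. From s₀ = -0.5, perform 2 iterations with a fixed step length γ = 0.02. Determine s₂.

-0.5930645

f′(s) = 9s² + 6s + 3
Step 1: f′(-0.5) = 2.25; s₁ = -0.5 − 0.02·2.25 = -0.545
Step 2: f′(-0.545) = 2.403225; s₂ = -0.545 − 0.02·2.403225 = -0.5930645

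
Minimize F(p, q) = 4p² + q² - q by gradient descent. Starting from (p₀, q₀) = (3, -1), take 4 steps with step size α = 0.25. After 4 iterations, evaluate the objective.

∇F = (8p, 2q - 1)
Step 1: at (3, -1), ∇F = (24, -3) → (3, -1) − 0.25·(24, -3) = (-3, -0.25)
Step 2: at (-3, -0.25), ∇F = (-24, -1.5) → (-3, -0.25) − 0.25·(-24, -1.5) = (3, 0.125)
Step 3: at (3, 0.125), ∇F = (24, -0.75) → (3, 0.125) − 0.25·(24, -0.75) = (-3, 0.3125)
Step 4: at (-3, 0.3125), ∇F = (-24, -0.375) → (-3, 0.3125) − 0.25·(-24, -0.375) = (3, 0.40625)
F(3, 0.40625) = 35.7587890625

35.7587890625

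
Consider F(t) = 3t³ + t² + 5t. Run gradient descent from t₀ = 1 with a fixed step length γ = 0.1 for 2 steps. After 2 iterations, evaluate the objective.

-11.471611392

F′(t) = 9t² + 2t + 5
Step 1: F′(1) = 16; t₁ = 1 − 0.1·16 = -0.6
Step 2: F′(-0.6) = 7.04; t₂ = -0.6 − 0.1·7.04 = -1.304
F(-1.304) = -11.471611392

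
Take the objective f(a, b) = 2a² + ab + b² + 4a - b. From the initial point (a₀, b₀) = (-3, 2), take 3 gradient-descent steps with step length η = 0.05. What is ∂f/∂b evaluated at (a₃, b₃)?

∇f = (4a + b + 4, a + 2b - 1)
(a₁, b₁) = (-3, 2) − 0.05·(-6, 0) = (-2.7, 2)
(a₂, b₂) = (-2.7, 2) − 0.05·(-4.8, 0.3) = (-2.46, 1.985)
(a₃, b₃) = (-2.46, 1.985) − 0.05·(-3.855, 0.51) = (-2.26725, 1.9595)
∂f/∂b at (-2.26725, 1.9595) = 0.65175

0.65175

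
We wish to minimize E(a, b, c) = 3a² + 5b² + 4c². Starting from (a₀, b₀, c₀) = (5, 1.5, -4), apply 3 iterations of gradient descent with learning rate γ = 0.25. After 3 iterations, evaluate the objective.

∇E = (6a, 10b, 8c)
Step 1: at (5, 1.5, -4), ∇E = (30, 15, -32) → (5, 1.5, -4) − 0.25·(30, 15, -32) = (-2.5, -2.25, 4)
Step 2: at (-2.5, -2.25, 4), ∇E = (-15, -22.5, 32) → (-2.5, -2.25, 4) − 0.25·(-15, -22.5, 32) = (1.25, 3.375, -4)
Step 3: at (1.25, 3.375, -4), ∇E = (7.5, 33.75, -32) → (1.25, 3.375, -4) − 0.25·(7.5, 33.75, -32) = (-0.625, -5.0625, 4)
E(-0.625, -5.0625, 4) = 193.31640625

193.31640625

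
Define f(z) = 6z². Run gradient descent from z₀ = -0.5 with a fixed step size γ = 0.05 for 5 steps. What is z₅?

-0.00512

f′(z) = 12z
Step 1: f′(-0.5) = -6; z₁ = -0.5 − 0.05·(-6) = -0.2
Step 2: f′(-0.2) = -2.4; z₂ = -0.2 − 0.05·(-2.4) = -0.08
Step 3: f′(-0.08) = -0.96; z₃ = -0.08 − 0.05·(-0.96) = -0.032
Step 4: f′(-0.032) = -0.384; z₄ = -0.032 − 0.05·(-0.384) = -0.0128
Step 5: f′(-0.0128) = -0.1536; z₅ = -0.0128 − 0.05·(-0.1536) = -0.00512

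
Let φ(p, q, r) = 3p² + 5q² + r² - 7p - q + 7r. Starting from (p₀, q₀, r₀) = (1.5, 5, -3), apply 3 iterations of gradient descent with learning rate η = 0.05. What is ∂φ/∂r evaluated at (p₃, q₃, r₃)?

∇φ = (6p - 7, 10q - 1, 2r + 7)
Step 1: at (1.5, 5, -3), ∇φ = (2, 49, 1) → (1.5, 5, -3) − 0.05·(2, 49, 1) = (1.4, 2.55, -3.05)
Step 2: at (1.4, 2.55, -3.05), ∇φ = (1.4, 24.5, 0.9) → (1.4, 2.55, -3.05) − 0.05·(1.4, 24.5, 0.9) = (1.33, 1.325, -3.095)
Step 3: at (1.33, 1.325, -3.095), ∇φ = (0.98, 12.25, 0.81) → (1.33, 1.325, -3.095) − 0.05·(0.98, 12.25, 0.81) = (1.281, 0.7125, -3.1355)
∂φ/∂r at (1.281, 0.7125, -3.1355) = 0.729

0.729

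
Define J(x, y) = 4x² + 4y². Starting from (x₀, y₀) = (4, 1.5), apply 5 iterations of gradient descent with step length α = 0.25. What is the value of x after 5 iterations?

∇J = (8x, 8y)
(x₁, y₁) = (4, 1.5) − 0.25·(32, 12) = (-4, -1.5)
(x₂, y₂) = (-4, -1.5) − 0.25·(-32, -12) = (4, 1.5)
(x₃, y₃) = (4, 1.5) − 0.25·(32, 12) = (-4, -1.5)
(x₄, y₄) = (-4, -1.5) − 0.25·(-32, -12) = (4, 1.5)
(x₅, y₅) = (4, 1.5) − 0.25·(32, 12) = (-4, -1.5)
x = -4

-4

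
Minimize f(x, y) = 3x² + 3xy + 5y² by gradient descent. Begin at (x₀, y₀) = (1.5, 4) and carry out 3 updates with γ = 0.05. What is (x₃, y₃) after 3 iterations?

∇f = (6x + 3y, 3x + 10y)
(x₁, y₁) = (1.5, 4) − 0.05·(21, 44.5) = (0.45, 1.775)
(x₂, y₂) = (0.45, 1.775) − 0.05·(8.025, 19.1) = (0.04875, 0.82)
(x₃, y₃) = (0.04875, 0.82) − 0.05·(2.7525, 8.34625) = (-0.088875, 0.4026875)

(-0.088875, 0.4026875)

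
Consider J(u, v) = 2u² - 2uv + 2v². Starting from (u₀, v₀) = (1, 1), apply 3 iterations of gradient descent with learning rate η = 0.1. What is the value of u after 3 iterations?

∇J = (4u - 2v, -2u + 4v)
Step 1: at (1, 1), ∇J = (2, 2) → (1, 1) − 0.1·(2, 2) = (0.8, 0.8)
Step 2: at (0.8, 0.8), ∇J = (1.6, 1.6) → (0.8, 0.8) − 0.1·(1.6, 1.6) = (0.64, 0.64)
Step 3: at (0.64, 0.64), ∇J = (1.28, 1.28) → (0.64, 0.64) − 0.1·(1.28, 1.28) = (0.512, 0.512)
u = 0.512

0.512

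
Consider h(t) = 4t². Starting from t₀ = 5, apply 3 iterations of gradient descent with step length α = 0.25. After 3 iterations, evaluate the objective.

100

h′(t) = 8t
t₁ = 5 − 0.25·40 = -5
t₂ = -5 − 0.25·(-40) = 5
t₃ = 5 − 0.25·40 = -5
h(-5) = 100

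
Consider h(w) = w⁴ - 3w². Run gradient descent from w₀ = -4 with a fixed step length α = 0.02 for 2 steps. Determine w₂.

0.69582848

h′(w) = 4w³ - 6w
w₁ = -4 − 0.02·(-232) = 0.64
w₂ = 0.64 − 0.02·(-2.791424) = 0.69582848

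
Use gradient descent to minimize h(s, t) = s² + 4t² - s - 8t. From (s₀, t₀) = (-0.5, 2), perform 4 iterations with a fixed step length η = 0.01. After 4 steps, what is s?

-0.42236816

∇h = (2s - 1, 8t - 8)
(s₁, t₁) = (-0.5, 2) − 0.01·(-2, 8) = (-0.48, 1.92)
(s₂, t₂) = (-0.48, 1.92) − 0.01·(-1.96, 7.36) = (-0.4604, 1.8464)
(s₃, t₃) = (-0.4604, 1.8464) − 0.01·(-1.9208, 6.7712) = (-0.441192, 1.778688)
(s₄, t₄) = (-0.441192, 1.778688) − 0.01·(-1.882384, 6.229504) = (-0.42236816, 1.71639296)
s = -0.42236816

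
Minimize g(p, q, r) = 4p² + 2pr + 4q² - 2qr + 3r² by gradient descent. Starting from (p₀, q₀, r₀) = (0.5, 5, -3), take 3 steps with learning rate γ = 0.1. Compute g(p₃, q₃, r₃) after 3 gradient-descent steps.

∇g = (8p + 2r, 8q - 2r, 2p - 2q + 6r)
(p₁, q₁, r₁) = (0.5, 5, -3) − 0.1·(-2, 46, -27) = (0.7, 0.4, -0.3)
(p₂, q₂, r₂) = (0.7, 0.4, -0.3) − 0.1·(5, 3.8, -1.2) = (0.2, 0.02, -0.18)
(p₃, q₃, r₃) = (0.2, 0.02, -0.18) − 0.1·(1.24, 0.52, -0.72) = (0.076, -0.032, -0.108)
g(0.076, -0.032, -0.108) = 0.038864

0.038864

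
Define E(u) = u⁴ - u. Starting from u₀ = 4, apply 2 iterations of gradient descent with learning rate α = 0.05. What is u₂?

E′(u) = 4u³ - 1
u₁ = 4 − 0.05·255 = -8.75
u₂ = -8.75 − 0.05·(-2680.6875) = 125.284375

125.284375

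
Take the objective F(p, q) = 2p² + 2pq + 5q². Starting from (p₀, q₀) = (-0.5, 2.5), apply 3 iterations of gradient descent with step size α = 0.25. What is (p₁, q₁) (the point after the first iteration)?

∇F = (4p + 2q, 2p + 10q)
Step 1: at (-0.5, 2.5), ∇F = (3, 24) → (-0.5, 2.5) − 0.25·(3, 24) = (-1.25, -3.5)

(-1.25, -3.5)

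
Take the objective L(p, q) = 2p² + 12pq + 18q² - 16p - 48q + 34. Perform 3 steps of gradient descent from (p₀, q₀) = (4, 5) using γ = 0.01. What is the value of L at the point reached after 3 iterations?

∇L = (4p + 12q - 16, 12p + 36q - 48)
(p₁, q₁) = (4, 5) − 0.01·(60, 180) = (3.4, 3.2)
(p₂, q₂) = (3.4, 3.2) − 0.01·(36, 108) = (3.04, 2.12)
(p₃, q₃) = (3.04, 2.12) − 0.01·(21.6, 64.8) = (2.824, 1.472)
L(2.824, 1.472) = 22.9952

22.9952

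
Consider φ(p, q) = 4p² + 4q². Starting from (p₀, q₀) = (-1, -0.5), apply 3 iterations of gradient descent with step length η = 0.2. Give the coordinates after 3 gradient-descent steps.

(0.216, 0.108)

∇φ = (8p, 8q)
Step 1: at (-1, -0.5), ∇φ = (-8, -4) → (-1, -0.5) − 0.2·(-8, -4) = (0.6, 0.3)
Step 2: at (0.6, 0.3), ∇φ = (4.8, 2.4) → (0.6, 0.3) − 0.2·(4.8, 2.4) = (-0.36, -0.18)
Step 3: at (-0.36, -0.18), ∇φ = (-2.88, -1.44) → (-0.36, -0.18) − 0.2·(-2.88, -1.44) = (0.216, 0.108)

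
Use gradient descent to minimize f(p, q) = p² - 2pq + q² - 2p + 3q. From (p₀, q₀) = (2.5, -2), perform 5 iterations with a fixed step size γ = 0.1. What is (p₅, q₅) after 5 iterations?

(0.75136, -0.75136)

∇f = (2p - 2q - 2, -2p + 2q + 3)
Step 1: at (2.5, -2), ∇f = (7, -6) → (2.5, -2) − 0.1·(7, -6) = (1.8, -1.4)
Step 2: at (1.8, -1.4), ∇f = (4.4, -3.4) → (1.8, -1.4) − 0.1·(4.4, -3.4) = (1.36, -1.06)
Step 3: at (1.36, -1.06), ∇f = (2.84, -1.84) → (1.36, -1.06) − 0.1·(2.84, -1.84) = (1.076, -0.876)
Step 4: at (1.076, -0.876), ∇f = (1.904, -0.904) → (1.076, -0.876) − 0.1·(1.904, -0.904) = (0.8856, -0.7856)
Step 5: at (0.8856, -0.7856), ∇f = (1.3424, -0.3424) → (0.8856, -0.7856) − 0.1·(1.3424, -0.3424) = (0.75136, -0.75136)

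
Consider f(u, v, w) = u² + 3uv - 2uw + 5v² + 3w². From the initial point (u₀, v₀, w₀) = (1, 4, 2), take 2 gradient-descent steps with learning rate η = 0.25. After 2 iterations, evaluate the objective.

791.23828125

∇f = (2u + 3v - 2w, 3u + 10v, -2u + 6w)
(u₁, v₁, w₁) = (1, 4, 2) − 0.25·(10, 43, 10) = (-1.5, -6.75, -0.5)
(u₂, v₂, w₂) = (-1.5, -6.75, -0.5) − 0.25·(-22.25, -72, 0) = (4.0625, 11.25, -0.5)
f(4.0625, 11.25, -0.5) = 791.23828125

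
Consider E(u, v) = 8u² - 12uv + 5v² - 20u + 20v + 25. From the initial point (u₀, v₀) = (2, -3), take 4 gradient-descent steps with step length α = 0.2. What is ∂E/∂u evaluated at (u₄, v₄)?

∇E = (16u - 12v - 20, -12u + 10v + 20)
Step 1: at (2, -3), ∇E = (48, -34) → (2, -3) − 0.2·(48, -34) = (-7.6, 3.8)
Step 2: at (-7.6, 3.8), ∇E = (-187.2, 149.2) → (-7.6, 3.8) − 0.2·(-187.2, 149.2) = (29.84, -26.04)
Step 3: at (29.84, -26.04), ∇E = (769.92, -598.48) → (29.84, -26.04) − 0.2·(769.92, -598.48) = (-124.144, 93.656)
Step 4: at (-124.144, 93.656), ∇E = (-3130.176, 2446.288) → (-124.144, 93.656) − 0.2·(-3130.176, 2446.288) = (501.8912, -395.6016)
∂E/∂u at (501.8912, -395.6016) = 12757.4784

12757.4784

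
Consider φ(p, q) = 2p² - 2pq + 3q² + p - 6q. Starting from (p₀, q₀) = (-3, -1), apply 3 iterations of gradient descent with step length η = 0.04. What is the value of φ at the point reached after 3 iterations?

7.3182163968

∇φ = (4p - 2q + 1, -2p + 6q - 6)
Step 1: at (-3, -1), ∇φ = (-9, -6) → (-3, -1) − 0.04·(-9, -6) = (-2.64, -0.76)
Step 2: at (-2.64, -0.76), ∇φ = (-8.04, -5.28) → (-2.64, -0.76) − 0.04·(-8.04, -5.28) = (-2.3184, -0.5488)
Step 3: at (-2.3184, -0.5488), ∇φ = (-7.176, -4.656) → (-2.3184, -0.5488) − 0.04·(-7.176, -4.656) = (-2.03136, -0.36256)
φ(-2.03136, -0.36256) = 7.3182163968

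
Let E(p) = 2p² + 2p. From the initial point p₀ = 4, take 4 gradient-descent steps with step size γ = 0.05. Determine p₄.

E′(p) = 4p + 2
p₁ = 4 − 0.05·18 = 3.1
p₂ = 3.1 − 0.05·14.4 = 2.38
p₃ = 2.38 − 0.05·11.52 = 1.804
p₄ = 1.804 − 0.05·9.216 = 1.3432

1.3432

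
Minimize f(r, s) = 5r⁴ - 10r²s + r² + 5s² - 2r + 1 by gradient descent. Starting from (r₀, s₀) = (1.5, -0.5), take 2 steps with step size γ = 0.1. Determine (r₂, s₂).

∇f = (20r³ - 20rs + 2r - 2, -10r² + 10s)
(r₁, s₁) = (1.5, -0.5) − 0.1·(83.5, -27.5) = (-6.85, 2.25)
(r₂, s₂) = (-6.85, 2.25) − 0.1·(-6135.8325, -446.725) = (606.73325, 46.9225)

(606.73325, 46.9225)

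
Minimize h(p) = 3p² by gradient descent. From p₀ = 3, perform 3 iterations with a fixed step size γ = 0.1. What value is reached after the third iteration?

h′(p) = 6p
Step 1: h′(3) = 18; p₁ = 3 − 0.1·18 = 1.2
Step 2: h′(1.2) = 7.2; p₂ = 1.2 − 0.1·7.2 = 0.48
Step 3: h′(0.48) = 2.88; p₃ = 0.48 − 0.1·2.88 = 0.192

0.192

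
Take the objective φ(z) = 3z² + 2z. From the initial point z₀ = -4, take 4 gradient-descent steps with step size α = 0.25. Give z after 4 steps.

φ′(z) = 6z + 2
Step 1: φ′(-4) = -22; z₁ = -4 − 0.25·(-22) = 1.5
Step 2: φ′(1.5) = 11; z₂ = 1.5 − 0.25·11 = -1.25
Step 3: φ′(-1.25) = -5.5; z₃ = -1.25 − 0.25·(-5.5) = 0.125
Step 4: φ′(0.125) = 2.75; z₄ = 0.125 − 0.25·2.75 = -0.5625

-0.5625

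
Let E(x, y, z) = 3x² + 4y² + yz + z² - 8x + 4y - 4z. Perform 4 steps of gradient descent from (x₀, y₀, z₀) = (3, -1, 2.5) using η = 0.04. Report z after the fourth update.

∇E = (6x - 8, 8y + z + 4, y + 2z - 4)
(x₁, y₁, z₁) = (3, -1, 2.5) − 0.04·(10, -1.5, 0) = (2.6, -0.94, 2.5)
(x₂, y₂, z₂) = (2.6, -0.94, 2.5) − 0.04·(7.6, -1.02, 0.06) = (2.296, -0.8992, 2.4976)
(x₃, y₃, z₃) = (2.296, -0.8992, 2.4976) − 0.04·(5.776, -0.696, 0.096) = (2.06496, -0.87136, 2.49376)
(x₄, y₄, z₄) = (2.06496, -0.87136, 2.49376) − 0.04·(4.38976, -0.47712, 0.11616) = (1.8893696, -0.8522752, 2.4891136)
z = 2.4891136

2.4891136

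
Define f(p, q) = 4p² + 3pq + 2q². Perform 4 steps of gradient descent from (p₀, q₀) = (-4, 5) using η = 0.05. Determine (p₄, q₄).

(-1.858875, 3.29283125)

∇f = (8p + 3q, 3p + 4q)
Step 1: at (-4, 5), ∇f = (-17, 8) → (-4, 5) − 0.05·(-17, 8) = (-3.15, 4.6)
Step 2: at (-3.15, 4.6), ∇f = (-11.4, 8.95) → (-3.15, 4.6) − 0.05·(-11.4, 8.95) = (-2.58, 4.1525)
Step 3: at (-2.58, 4.1525), ∇f = (-8.1825, 8.87) → (-2.58, 4.1525) − 0.05·(-8.1825, 8.87) = (-2.170875, 3.709)
Step 4: at (-2.170875, 3.709), ∇f = (-6.24, 8.323375) → (-2.170875, 3.709) − 0.05·(-6.24, 8.323375) = (-1.858875, 3.29283125)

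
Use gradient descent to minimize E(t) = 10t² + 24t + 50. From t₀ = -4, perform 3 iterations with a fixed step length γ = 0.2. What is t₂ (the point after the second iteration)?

E′(t) = 20t + 24
Step 1: E′(-4) = -56; t₁ = -4 − 0.2·(-56) = 7.2
Step 2: E′(7.2) = 168; t₂ = 7.2 − 0.2·168 = -26.4

-26.4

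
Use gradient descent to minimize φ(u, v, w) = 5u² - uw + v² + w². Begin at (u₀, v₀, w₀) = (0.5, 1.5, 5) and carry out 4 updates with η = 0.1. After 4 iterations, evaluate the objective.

∇φ = (10u - w, 2v, -u + 2w)
Step 1: at (0.5, 1.5, 5), ∇φ = (0, 3, 9.5) → (0.5, 1.5, 5) − 0.1·(0, 3, 9.5) = (0.5, 1.2, 4.05)
Step 2: at (0.5, 1.2, 4.05), ∇φ = (0.95, 2.4, 7.6) → (0.5, 1.2, 4.05) − 0.1·(0.95, 2.4, 7.6) = (0.405, 0.96, 3.29)
Step 3: at (0.405, 0.96, 3.29), ∇φ = (0.76, 1.92, 6.175) → (0.405, 0.96, 3.29) − 0.1·(0.76, 1.92, 6.175) = (0.329, 0.768, 2.6725)
Step 4: at (0.329, 0.768, 2.6725), ∇φ = (0.6175, 1.536, 5.016) → (0.329, 0.768, 2.6725) − 0.1·(0.6175, 1.536, 5.016) = (0.26725, 0.6144, 2.1709)
φ(0.26725, 0.6144, 2.1709) = 4.8672339575

4.8672339575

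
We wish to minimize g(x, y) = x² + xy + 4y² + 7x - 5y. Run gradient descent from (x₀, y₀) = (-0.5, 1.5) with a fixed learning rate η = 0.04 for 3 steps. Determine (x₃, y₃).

∇g = (2x + y + 7, x + 8y - 5)
Step 1: at (-0.5, 1.5), ∇g = (7.5, 6.5) → (-0.5, 1.5) − 0.04·(7.5, 6.5) = (-0.8, 1.24)
Step 2: at (-0.8, 1.24), ∇g = (6.64, 4.12) → (-0.8, 1.24) − 0.04·(6.64, 4.12) = (-1.0656, 1.0752)
Step 3: at (-1.0656, 1.0752), ∇g = (5.944, 2.536) → (-1.0656, 1.0752) − 0.04·(5.944, 2.536) = (-1.30336, 0.97376)

(-1.30336, 0.97376)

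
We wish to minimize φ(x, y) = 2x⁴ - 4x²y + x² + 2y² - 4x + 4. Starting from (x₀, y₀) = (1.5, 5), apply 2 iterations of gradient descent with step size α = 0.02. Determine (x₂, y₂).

(2.18242688, 4.777792)

∇φ = (8x³ - 8xy + 2x - 4, -4x² + 4y)
Step 1: at (1.5, 5), ∇φ = (-34, 11) → (1.5, 5) − 0.02·(-34, 11) = (2.18, 4.78)
Step 2: at (2.18, 4.78), ∇φ = (-0.121344, 0.1104) → (2.18, 4.78) − 0.02·(-0.121344, 0.1104) = (2.18242688, 4.777792)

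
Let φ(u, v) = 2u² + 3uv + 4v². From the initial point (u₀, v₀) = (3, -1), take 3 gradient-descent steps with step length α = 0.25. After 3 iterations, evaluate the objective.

∇φ = (4u + 3v, 3u + 8v)
Step 1: at (3, -1), ∇φ = (9, 1) → (3, -1) − 0.25·(9, 1) = (0.75, -1.25)
Step 2: at (0.75, -1.25), ∇φ = (-0.75, -7.75) → (0.75, -1.25) − 0.25·(-0.75, -7.75) = (0.9375, 0.6875)
Step 3: at (0.9375, 0.6875), ∇φ = (5.8125, 8.3125) → (0.9375, 0.6875) − 0.25·(5.8125, 8.3125) = (-0.515625, -1.390625)
φ(-0.515625, -1.390625) = 10.418212890625

10.418212890625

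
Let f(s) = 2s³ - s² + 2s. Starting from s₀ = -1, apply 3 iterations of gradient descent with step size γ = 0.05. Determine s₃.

-4.5316875

f′(s) = 6s² - 2s + 2
s₁ = -1 − 0.05·10 = -1.5
s₂ = -1.5 − 0.05·18.5 = -2.425
s₃ = -2.425 − 0.05·42.13375 = -4.5316875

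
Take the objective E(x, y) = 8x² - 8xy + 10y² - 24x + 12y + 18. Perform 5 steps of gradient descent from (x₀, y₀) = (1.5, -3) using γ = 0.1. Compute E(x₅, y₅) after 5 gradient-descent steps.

9398.9415462912

∇E = (16x - 8y - 24, -8x + 20y + 12)
Step 1: at (1.5, -3), ∇E = (24, -60) → (1.5, -3) − 0.1·(24, -60) = (-0.9, 3)
Step 2: at (-0.9, 3), ∇E = (-62.4, 79.2) → (-0.9, 3) − 0.1·(-62.4, 79.2) = (5.34, -4.92)
Step 3: at (5.34, -4.92), ∇E = (100.8, -129.12) → (5.34, -4.92) − 0.1·(100.8, -129.12) = (-4.74, 7.992)
Step 4: at (-4.74, 7.992), ∇E = (-163.776, 209.76) → (-4.74, 7.992) − 0.1·(-163.776, 209.76) = (11.6376, -12.984)
Step 5: at (11.6376, -12.984), ∇E = (266.0736, -340.7808) → (11.6376, -12.984) − 0.1·(266.0736, -340.7808) = (-14.96976, 21.09408)
E(-14.96976, 21.09408) = 9398.9415462912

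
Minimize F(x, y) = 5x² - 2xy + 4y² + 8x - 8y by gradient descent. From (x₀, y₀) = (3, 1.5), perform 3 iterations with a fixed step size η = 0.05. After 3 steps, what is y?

∇F = (10x - 2y + 8, -2x + 8y - 8)
(x₁, y₁) = (3, 1.5) − 0.05·(35, -2) = (1.25, 1.6)
(x₂, y₂) = (1.25, 1.6) − 0.05·(17.3, 2.3) = (0.385, 1.485)
(x₃, y₃) = (0.385, 1.485) − 0.05·(8.88, 3.11) = (-0.059, 1.3295)
y = 1.3295

1.3295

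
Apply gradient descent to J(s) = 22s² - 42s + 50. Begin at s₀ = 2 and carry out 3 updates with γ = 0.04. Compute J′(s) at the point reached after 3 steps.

J′(s) = 44s - 42
s₁ = 2 − 0.04·46 = 0.16
s₂ = 0.16 − 0.04·(-34.96) = 1.5584
s₃ = 1.5584 − 0.04·26.5696 = 0.495616
J′(s) at (0.495616) = -20.192896

-20.192896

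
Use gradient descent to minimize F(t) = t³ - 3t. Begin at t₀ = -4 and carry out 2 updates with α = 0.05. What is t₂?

-11.959375

F′(t) = 3t² - 3
Step 1: F′(-4) = 45; t₁ = -4 − 0.05·45 = -6.25
Step 2: F′(-6.25) = 114.1875; t₂ = -6.25 − 0.05·114.1875 = -11.959375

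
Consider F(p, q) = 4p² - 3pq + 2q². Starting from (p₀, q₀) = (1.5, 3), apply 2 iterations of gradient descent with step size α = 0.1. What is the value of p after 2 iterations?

∇F = (8p - 3q, -3p + 4q)
Step 1: at (1.5, 3), ∇F = (3, 7.5) → (1.5, 3) − 0.1·(3, 7.5) = (1.2, 2.25)
Step 2: at (1.2, 2.25), ∇F = (2.85, 5.4) → (1.2, 2.25) − 0.1·(2.85, 5.4) = (0.915, 1.71)
p = 0.915

0.915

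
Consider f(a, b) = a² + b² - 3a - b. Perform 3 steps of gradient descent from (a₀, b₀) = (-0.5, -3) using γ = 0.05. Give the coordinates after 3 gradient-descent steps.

(0.042, -2.0515)

∇f = (2a - 3, 2b - 1)
Step 1: at (-0.5, -3), ∇f = (-4, -7) → (-0.5, -3) − 0.05·(-4, -7) = (-0.3, -2.65)
Step 2: at (-0.3, -2.65), ∇f = (-3.6, -6.3) → (-0.3, -2.65) − 0.05·(-3.6, -6.3) = (-0.12, -2.335)
Step 3: at (-0.12, -2.335), ∇f = (-3.24, -5.67) → (-0.12, -2.335) − 0.05·(-3.24, -5.67) = (0.042, -2.0515)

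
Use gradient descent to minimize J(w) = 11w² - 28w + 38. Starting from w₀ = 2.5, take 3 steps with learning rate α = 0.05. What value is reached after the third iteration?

J′(w) = 22w - 28
w₁ = 2.5 − 0.05·27 = 1.15
w₂ = 1.15 − 0.05·(-2.7) = 1.285
w₃ = 1.285 − 0.05·0.27 = 1.2715

1.2715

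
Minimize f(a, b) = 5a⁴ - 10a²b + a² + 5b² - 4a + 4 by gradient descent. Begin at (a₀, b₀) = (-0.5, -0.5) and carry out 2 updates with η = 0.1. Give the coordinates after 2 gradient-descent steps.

(0.53125, 0.5625)

∇f = (20a³ - 20ab + 2a - 4, -10a² + 10b)
Step 1: at (-0.5, -0.5), ∇f = (-12.5, -7.5) → (-0.5, -0.5) − 0.1·(-12.5, -7.5) = (0.75, 0.25)
Step 2: at (0.75, 0.25), ∇f = (2.1875, -3.125) → (0.75, 0.25) − 0.1·(2.1875, -3.125) = (0.53125, 0.5625)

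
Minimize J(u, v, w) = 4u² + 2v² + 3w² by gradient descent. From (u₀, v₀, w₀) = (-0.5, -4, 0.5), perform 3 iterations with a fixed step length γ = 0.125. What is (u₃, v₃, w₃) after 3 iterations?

∇J = (8u, 4v, 6w)
Step 1: at (-0.5, -4, 0.5), ∇J = (-4, -16, 3) → (-0.5, -4, 0.5) − 0.125·(-4, -16, 3) = (0, -2, 0.125)
Step 2: at (0, -2, 0.125), ∇J = (0, -8, 0.75) → (0, -2, 0.125) − 0.125·(0, -8, 0.75) = (0, -1, 0.03125)
Step 3: at (0, -1, 0.03125), ∇J = (0, -4, 0.1875) → (0, -1, 0.03125) − 0.125·(0, -4, 0.1875) = (0, -0.5, 0.0078125)

(0, -0.5, 0.0078125)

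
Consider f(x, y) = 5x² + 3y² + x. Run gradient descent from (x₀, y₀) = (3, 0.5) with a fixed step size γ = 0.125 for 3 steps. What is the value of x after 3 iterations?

-0.1484375

∇f = (10x + 1, 6y)
Step 1: at (3, 0.5), ∇f = (31, 3) → (3, 0.5) − 0.125·(31, 3) = (-0.875, 0.125)
Step 2: at (-0.875, 0.125), ∇f = (-7.75, 0.75) → (-0.875, 0.125) − 0.125·(-7.75, 0.75) = (0.09375, 0.03125)
Step 3: at (0.09375, 0.03125), ∇f = (1.9375, 0.1875) → (0.09375, 0.03125) − 0.125·(1.9375, 0.1875) = (-0.1484375, 0.0078125)
x = -0.1484375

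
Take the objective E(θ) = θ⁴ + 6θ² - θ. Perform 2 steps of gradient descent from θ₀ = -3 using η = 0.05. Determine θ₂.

-13.603125

E′(θ) = 4θ³ + 12θ - 1
θ₁ = -3 − 0.05·(-145) = 4.25
θ₂ = 4.25 − 0.05·357.0625 = -13.603125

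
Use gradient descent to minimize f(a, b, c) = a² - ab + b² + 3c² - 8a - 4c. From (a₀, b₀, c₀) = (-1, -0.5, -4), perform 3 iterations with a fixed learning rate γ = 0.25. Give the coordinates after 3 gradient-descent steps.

∇f = (2a - b - 8, -a + 2b, 6c - 4)
(a₁, b₁, c₁) = (-1, -0.5, -4) − 0.25·(-9.5, 0, -28) = (1.375, -0.5, 3)
(a₂, b₂, c₂) = (1.375, -0.5, 3) − 0.25·(-4.75, -2.375, 14) = (2.5625, 0.09375, -0.5)
(a₃, b₃, c₃) = (2.5625, 0.09375, -0.5) − 0.25·(-2.96875, -2.375, -7) = (3.3046875, 0.6875, 1.25)

(3.3046875, 0.6875, 1.25)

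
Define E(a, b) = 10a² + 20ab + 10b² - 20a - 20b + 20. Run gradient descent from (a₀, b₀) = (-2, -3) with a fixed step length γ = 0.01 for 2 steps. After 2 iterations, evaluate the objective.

∇E = (20a + 20b - 20, 20a + 20b - 20)
Step 1: at (-2, -3), ∇E = (-120, -120) → (-2, -3) − 0.01·(-120, -120) = (-0.8, -1.8)
Step 2: at (-0.8, -1.8), ∇E = (-72, -72) → (-0.8, -1.8) − 0.01·(-72, -72) = (-0.08, -1.08)
E(-0.08, -1.08) = 56.656

56.656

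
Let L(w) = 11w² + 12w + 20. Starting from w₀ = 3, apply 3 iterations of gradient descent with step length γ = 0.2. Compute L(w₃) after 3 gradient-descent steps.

213621.046976

L′(w) = 22w + 12
Step 1: L′(3) = 78; w₁ = 3 − 0.2·78 = -12.6
Step 2: L′(-12.6) = -265.2; w₂ = -12.6 − 0.2·(-265.2) = 40.44
Step 3: L′(40.44) = 901.68; w₃ = 40.44 − 0.2·901.68 = -139.896
L(-139.896) = 213621.046976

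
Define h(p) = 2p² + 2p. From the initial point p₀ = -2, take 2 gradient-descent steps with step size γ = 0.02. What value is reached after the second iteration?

h′(p) = 4p + 2
p₁ = -2 − 0.02·(-6) = -1.88
p₂ = -1.88 − 0.02·(-5.52) = -1.7696

-1.7696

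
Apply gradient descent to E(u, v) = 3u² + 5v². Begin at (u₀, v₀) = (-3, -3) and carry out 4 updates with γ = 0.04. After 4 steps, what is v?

-0.3888

∇E = (6u, 10v)
(u₁, v₁) = (-3, -3) − 0.04·(-18, -30) = (-2.28, -1.8)
(u₂, v₂) = (-2.28, -1.8) − 0.04·(-13.68, -18) = (-1.7328, -1.08)
(u₃, v₃) = (-1.7328, -1.08) − 0.04·(-10.3968, -10.8) = (-1.316928, -0.648)
(u₄, v₄) = (-1.316928, -0.648) − 0.04·(-7.901568, -6.48) = (-1.00086528, -0.3888)
v = -0.3888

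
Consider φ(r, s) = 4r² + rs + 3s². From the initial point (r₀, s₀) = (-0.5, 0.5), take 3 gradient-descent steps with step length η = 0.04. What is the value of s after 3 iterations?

∇φ = (8r + s, r + 6s)
(r₁, s₁) = (-0.5, 0.5) − 0.04·(-3.5, 2.5) = (-0.36, 0.4)
(r₂, s₂) = (-0.36, 0.4) − 0.04·(-2.48, 2.04) = (-0.2608, 0.3184)
(r₃, s₃) = (-0.2608, 0.3184) − 0.04·(-1.768, 1.6496) = (-0.19008, 0.252416)
s = 0.252416

0.252416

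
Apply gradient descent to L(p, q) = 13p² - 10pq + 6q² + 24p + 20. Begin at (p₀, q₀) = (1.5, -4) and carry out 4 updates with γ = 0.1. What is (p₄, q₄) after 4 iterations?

∇L = (26p - 10q + 24, -10p + 12q)
Step 1: at (1.5, -4), ∇L = (103, -63) → (1.5, -4) − 0.1·(103, -63) = (-8.8, 2.3)
Step 2: at (-8.8, 2.3), ∇L = (-227.8, 115.6) → (-8.8, 2.3) − 0.1·(-227.8, 115.6) = (13.98, -9.26)
Step 3: at (13.98, -9.26), ∇L = (480.08, -250.92) → (13.98, -9.26) − 0.1·(480.08, -250.92) = (-34.028, 15.832)
Step 4: at (-34.028, 15.832), ∇L = (-1019.048, 530.264) → (-34.028, 15.832) − 0.1·(-1019.048, 530.264) = (67.8768, -37.1944)

(67.8768, -37.1944)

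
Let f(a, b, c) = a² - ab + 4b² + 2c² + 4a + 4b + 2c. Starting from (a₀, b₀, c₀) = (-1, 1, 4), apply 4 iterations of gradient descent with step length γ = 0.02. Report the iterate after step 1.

∇f = (2a - b + 4, -a + 8b + 4, 4c + 2)
Step 1: at (-1, 1, 4), ∇f = (1, 13, 18) → (-1, 1, 4) − 0.02·(1, 13, 18) = (-1.02, 0.74, 3.64)

(-1.02, 0.74, 3.64)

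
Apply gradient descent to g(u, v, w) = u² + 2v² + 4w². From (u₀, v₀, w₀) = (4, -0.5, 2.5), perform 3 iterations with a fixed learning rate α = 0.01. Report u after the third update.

∇g = (2u, 4v, 8w)
Step 1: at (4, -0.5, 2.5), ∇g = (8, -2, 20) → (4, -0.5, 2.5) − 0.01·(8, -2, 20) = (3.92, -0.48, 2.3)
Step 2: at (3.92, -0.48, 2.3), ∇g = (7.84, -1.92, 18.4) → (3.92, -0.48, 2.3) − 0.01·(7.84, -1.92, 18.4) = (3.8416, -0.4608, 2.116)
Step 3: at (3.8416, -0.4608, 2.116), ∇g = (7.6832, -1.8432, 16.928) → (3.8416, -0.4608, 2.116) − 0.01·(7.6832, -1.8432, 16.928) = (3.764768, -0.442368, 1.94672)
u = 3.764768

3.764768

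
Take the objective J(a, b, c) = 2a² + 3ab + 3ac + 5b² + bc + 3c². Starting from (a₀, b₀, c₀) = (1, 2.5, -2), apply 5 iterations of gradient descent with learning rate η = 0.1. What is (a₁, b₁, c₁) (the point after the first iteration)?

∇J = (4a + 3b + 3c, 3a + 10b + c, 3a + b + 6c)
Step 1: at (1, 2.5, -2), ∇J = (5.5, 26, -6.5) → (1, 2.5, -2) − 0.1·(5.5, 26, -6.5) = (0.45, -0.1, -1.35)

(0.45, -0.1, -1.35)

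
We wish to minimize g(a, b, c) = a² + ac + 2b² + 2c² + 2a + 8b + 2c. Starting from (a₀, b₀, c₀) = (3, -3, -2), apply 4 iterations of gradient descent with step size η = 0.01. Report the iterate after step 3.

∇g = (2a + c + 2, 4b + 8, a + 4c + 2)
Step 1: at (3, -3, -2), ∇g = (6, -4, -3) → (3, -3, -2) − 0.01·(6, -4, -3) = (2.94, -2.96, -1.97)
Step 2: at (2.94, -2.96, -1.97), ∇g = (5.91, -3.84, -2.94) → (2.94, -2.96, -1.97) − 0.01·(5.91, -3.84, -2.94) = (2.8809, -2.9216, -1.9406)
Step 3: at (2.8809, -2.9216, -1.9406), ∇g = (5.8212, -3.6864, -2.8815) → (2.8809, -2.9216, -1.9406) − 0.01·(5.8212, -3.6864, -2.8815) = (2.822688, -2.884736, -1.911785)

(2.822688, -2.884736, -1.911785)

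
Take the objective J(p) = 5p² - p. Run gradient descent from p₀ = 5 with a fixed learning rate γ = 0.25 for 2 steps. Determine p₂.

J′(p) = 10p - 1
p₁ = 5 − 0.25·49 = -7.25
p₂ = -7.25 − 0.25·(-73.5) = 11.125

11.125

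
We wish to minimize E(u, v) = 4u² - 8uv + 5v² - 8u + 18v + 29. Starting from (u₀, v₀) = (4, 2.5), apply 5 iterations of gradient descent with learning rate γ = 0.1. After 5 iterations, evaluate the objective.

21.0716409856

∇E = (8u - 8v - 8, -8u + 10v + 18)
Step 1: at (4, 2.5), ∇E = (4, 11) → (4, 2.5) − 0.1·(4, 11) = (3.6, 1.4)
Step 2: at (3.6, 1.4), ∇E = (9.6, 3.2) → (3.6, 1.4) − 0.1·(9.6, 3.2) = (2.64, 1.08)
Step 3: at (2.64, 1.08), ∇E = (4.48, 7.68) → (2.64, 1.08) − 0.1·(4.48, 7.68) = (2.192, 0.312)
Step 4: at (2.192, 0.312), ∇E = (7.04, 3.584) → (2.192, 0.312) − 0.1·(7.04, 3.584) = (1.488, -0.0464)
Step 5: at (1.488, -0.0464), ∇E = (4.2752, 5.632) → (1.488, -0.0464) − 0.1·(4.2752, 5.632) = (1.06048, -0.6096)
E(1.06048, -0.6096) = 21.0716409856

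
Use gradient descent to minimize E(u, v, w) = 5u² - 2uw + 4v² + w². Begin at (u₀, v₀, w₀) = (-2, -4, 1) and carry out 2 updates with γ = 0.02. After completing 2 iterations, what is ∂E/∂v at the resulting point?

∇E = (10u - 2w, 8v, -2u + 2w)
Step 1: at (-2, -4, 1), ∇E = (-22, -32, 6) → (-2, -4, 1) − 0.02·(-22, -32, 6) = (-1.56, -3.36, 0.88)
Step 2: at (-1.56, -3.36, 0.88), ∇E = (-17.36, -26.88, 4.88) → (-1.56, -3.36, 0.88) − 0.02·(-17.36, -26.88, 4.88) = (-1.2128, -2.8224, 0.7824)
∂E/∂v at (-1.2128, -2.8224, 0.7824) = -22.5792

-22.5792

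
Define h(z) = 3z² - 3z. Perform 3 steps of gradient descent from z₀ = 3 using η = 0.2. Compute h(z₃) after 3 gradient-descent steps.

h′(z) = 6z - 3
z₁ = 3 − 0.2·15 = 0
z₂ = 0 − 0.2·(-3) = 0.6
z₃ = 0.6 − 0.2·0.6 = 0.48
h(0.48) = -0.7488

-0.7488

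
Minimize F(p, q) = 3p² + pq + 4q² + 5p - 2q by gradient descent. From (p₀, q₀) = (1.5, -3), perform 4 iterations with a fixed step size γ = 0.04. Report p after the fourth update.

0.11931648

∇F = (6p + q + 5, p + 8q - 2)
Step 1: at (1.5, -3), ∇F = (11, -24.5) → (1.5, -3) − 0.04·(11, -24.5) = (1.06, -2.02)
Step 2: at (1.06, -2.02), ∇F = (9.34, -17.1) → (1.06, -2.02) − 0.04·(9.34, -17.1) = (0.6864, -1.336)
Step 3: at (0.6864, -1.336), ∇F = (7.7824, -12.0016) → (0.6864, -1.336) − 0.04·(7.7824, -12.0016) = (0.375104, -0.855936)
Step 4: at (0.375104, -0.855936), ∇F = (6.394688, -8.472384) → (0.375104, -0.855936) − 0.04·(6.394688, -8.472384) = (0.11931648, -0.51704064)
p = 0.11931648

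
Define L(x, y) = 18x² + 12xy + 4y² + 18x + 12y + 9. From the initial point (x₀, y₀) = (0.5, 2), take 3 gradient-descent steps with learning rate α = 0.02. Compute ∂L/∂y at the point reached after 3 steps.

8.48448

∇L = (36x + 12y + 18, 12x + 8y + 12)
(x₁, y₁) = (0.5, 2) − 0.02·(60, 34) = (-0.7, 1.32)
(x₂, y₂) = (-0.7, 1.32) − 0.02·(8.64, 14.16) = (-0.8728, 1.0368)
(x₃, y₃) = (-0.8728, 1.0368) − 0.02·(-0.9792, 9.8208) = (-0.853216, 0.840384)
∂L/∂y at (-0.853216, 0.840384) = 8.48448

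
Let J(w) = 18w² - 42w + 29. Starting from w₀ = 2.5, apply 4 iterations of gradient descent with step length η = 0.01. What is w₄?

1.39036288

J′(w) = 36w - 42
Step 1: J′(2.5) = 48; w₁ = 2.5 − 0.01·48 = 2.02
Step 2: J′(2.02) = 30.72; w₂ = 2.02 − 0.01·30.72 = 1.7128
Step 3: J′(1.7128) = 19.6608; w₃ = 1.7128 − 0.01·19.6608 = 1.516192
Step 4: J′(1.516192) = 12.582912; w₄ = 1.516192 − 0.01·12.582912 = 1.39036288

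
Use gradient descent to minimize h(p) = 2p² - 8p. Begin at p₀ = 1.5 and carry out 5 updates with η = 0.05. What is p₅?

h′(p) = 4p - 8
Step 1: h′(1.5) = -2; p₁ = 1.5 − 0.05·(-2) = 1.6
Step 2: h′(1.6) = -1.6; p₂ = 1.6 − 0.05·(-1.6) = 1.68
Step 3: h′(1.68) = -1.28; p₃ = 1.68 − 0.05·(-1.28) = 1.744
Step 4: h′(1.744) = -1.024; p₄ = 1.744 − 0.05·(-1.024) = 1.7952
Step 5: h′(1.7952) = -0.8192; p₅ = 1.7952 − 0.05·(-0.8192) = 1.83616

1.83616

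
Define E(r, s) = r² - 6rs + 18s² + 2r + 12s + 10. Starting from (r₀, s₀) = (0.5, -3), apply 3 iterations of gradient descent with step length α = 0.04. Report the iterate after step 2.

∇E = (2r - 6s + 2, -6r + 36s + 12)
(r₁, s₁) = (0.5, -3) − 0.04·(21, -99) = (-0.34, 0.96)
(r₂, s₂) = (-0.34, 0.96) − 0.04·(-4.44, 48.6) = (-0.1624, -0.984)

(-0.1624, -0.984)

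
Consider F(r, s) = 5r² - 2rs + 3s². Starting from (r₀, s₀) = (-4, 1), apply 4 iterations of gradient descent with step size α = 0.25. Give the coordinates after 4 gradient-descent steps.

(-32, 13.25)

∇F = (10r - 2s, -2r + 6s)
Step 1: at (-4, 1), ∇F = (-42, 14) → (-4, 1) − 0.25·(-42, 14) = (6.5, -2.5)
Step 2: at (6.5, -2.5), ∇F = (70, -28) → (6.5, -2.5) − 0.25·(70, -28) = (-11, 4.5)
Step 3: at (-11, 4.5), ∇F = (-119, 49) → (-11, 4.5) − 0.25·(-119, 49) = (18.75, -7.75)
Step 4: at (18.75, -7.75), ∇F = (203, -84) → (18.75, -7.75) − 0.25·(203, -84) = (-32, 13.25)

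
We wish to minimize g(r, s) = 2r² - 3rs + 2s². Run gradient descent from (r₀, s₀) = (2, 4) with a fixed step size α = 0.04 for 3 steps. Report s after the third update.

∇g = (4r - 3s, -3r + 4s)
Step 1: at (2, 4), ∇g = (-4, 10) → (2, 4) − 0.04·(-4, 10) = (2.16, 3.6)
Step 2: at (2.16, 3.6), ∇g = (-2.16, 7.92) → (2.16, 3.6) − 0.04·(-2.16, 7.92) = (2.2464, 3.2832)
Step 3: at (2.2464, 3.2832), ∇g = (-0.864, 6.3936) → (2.2464, 3.2832) − 0.04·(-0.864, 6.3936) = (2.28096, 3.027456)
s = 3.027456

3.027456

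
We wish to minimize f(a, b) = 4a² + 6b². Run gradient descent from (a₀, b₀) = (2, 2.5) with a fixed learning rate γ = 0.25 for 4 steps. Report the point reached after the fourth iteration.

∇f = (8a, 12b)
Step 1: at (2, 2.5), ∇f = (16, 30) → (2, 2.5) − 0.25·(16, 30) = (-2, -5)
Step 2: at (-2, -5), ∇f = (-16, -60) → (-2, -5) − 0.25·(-16, -60) = (2, 10)
Step 3: at (2, 10), ∇f = (16, 120) → (2, 10) − 0.25·(16, 120) = (-2, -20)
Step 4: at (-2, -20), ∇f = (-16, -240) → (-2, -20) − 0.25·(-16, -240) = (2, 40)

(2, 40)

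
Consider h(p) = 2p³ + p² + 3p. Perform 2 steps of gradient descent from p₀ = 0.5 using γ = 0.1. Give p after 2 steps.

-0.3415

h′(p) = 6p² + 2p + 3
Step 1: h′(0.5) = 5.5; p₁ = 0.5 − 0.1·5.5 = -0.05
Step 2: h′(-0.05) = 2.915; p₂ = -0.05 − 0.1·2.915 = -0.3415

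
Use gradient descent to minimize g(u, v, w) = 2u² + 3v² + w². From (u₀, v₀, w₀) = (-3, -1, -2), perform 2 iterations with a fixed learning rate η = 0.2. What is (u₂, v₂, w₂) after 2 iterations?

(-0.12, -0.04, -0.72)

∇g = (4u, 6v, 2w)
(u₁, v₁, w₁) = (-3, -1, -2) − 0.2·(-12, -6, -4) = (-0.6, 0.2, -1.2)
(u₂, v₂, w₂) = (-0.6, 0.2, -1.2) − 0.2·(-2.4, 1.2, -2.4) = (-0.12, -0.04, -0.72)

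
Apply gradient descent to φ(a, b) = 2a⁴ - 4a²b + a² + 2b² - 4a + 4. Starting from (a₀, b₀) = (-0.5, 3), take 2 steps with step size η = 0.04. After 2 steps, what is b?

2.238016

∇φ = (8a³ - 8ab + 2a - 4, -4a² + 4b)
Step 1: at (-0.5, 3), ∇φ = (6, 11) → (-0.5, 3) − 0.04·(6, 11) = (-0.74, 2.56)
Step 2: at (-0.74, 2.56), ∇φ = (6.433408, 8.0496) → (-0.74, 2.56) − 0.04·(6.433408, 8.0496) = (-0.99733632, 2.238016)
b = 2.238016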